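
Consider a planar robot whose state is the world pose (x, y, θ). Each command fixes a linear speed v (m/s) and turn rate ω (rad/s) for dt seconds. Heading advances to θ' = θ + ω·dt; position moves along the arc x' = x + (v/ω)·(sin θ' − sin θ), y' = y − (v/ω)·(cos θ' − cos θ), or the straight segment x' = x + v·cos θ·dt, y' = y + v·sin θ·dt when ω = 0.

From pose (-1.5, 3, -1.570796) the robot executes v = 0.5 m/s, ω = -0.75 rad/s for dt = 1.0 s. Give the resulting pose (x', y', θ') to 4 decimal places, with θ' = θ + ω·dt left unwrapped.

(-1.6789, 2.5456, -2.3208)

θ' = -1.5708 + -0.75·1.0 = -2.3208
R = v/ω = 0.5/-0.75 = -0.6667
x' = -1.5 + -0.6667·(sin -2.3208 − sin -1.5708) = -1.6789
y' = 3 − -0.6667·(cos -2.3208 − cos -1.5708) = 2.5456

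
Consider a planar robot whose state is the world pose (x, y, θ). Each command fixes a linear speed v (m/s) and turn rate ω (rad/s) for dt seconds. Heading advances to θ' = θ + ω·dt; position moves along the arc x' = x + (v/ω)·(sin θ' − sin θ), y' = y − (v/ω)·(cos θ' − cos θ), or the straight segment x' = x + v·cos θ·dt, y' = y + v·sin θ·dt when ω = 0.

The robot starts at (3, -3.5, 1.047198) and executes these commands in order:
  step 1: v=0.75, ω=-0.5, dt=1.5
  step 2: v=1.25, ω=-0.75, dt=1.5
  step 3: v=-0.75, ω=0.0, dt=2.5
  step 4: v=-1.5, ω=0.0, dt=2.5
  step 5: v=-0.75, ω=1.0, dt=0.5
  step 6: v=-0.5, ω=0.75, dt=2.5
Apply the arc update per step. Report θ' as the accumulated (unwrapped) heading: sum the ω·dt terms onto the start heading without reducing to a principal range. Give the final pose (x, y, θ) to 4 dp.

step 1: θ'=0.2972 (R=-1.5000) → pose (3.8598, -2.8158, 0.2972)
step 2: θ'=-0.8278 (R=-1.6667) → pose (5.5753, -3.2819, -0.8278)
step 3: θ'=-0.8278 (straight) → pose (4.3068, -1.9010, -0.8278)
step 4: θ'=-0.8278 (straight) → pose (1.7700, 0.8606, -0.8278)
step 5: θ'=-0.3278 (R=-0.7500) → pose (1.4591, 1.0633, -0.3278)
step 6: θ'=1.5472 (R=-0.6667) → pose (0.5780, 0.4479, 1.5472)

(0.5780, 0.4479, 1.5472)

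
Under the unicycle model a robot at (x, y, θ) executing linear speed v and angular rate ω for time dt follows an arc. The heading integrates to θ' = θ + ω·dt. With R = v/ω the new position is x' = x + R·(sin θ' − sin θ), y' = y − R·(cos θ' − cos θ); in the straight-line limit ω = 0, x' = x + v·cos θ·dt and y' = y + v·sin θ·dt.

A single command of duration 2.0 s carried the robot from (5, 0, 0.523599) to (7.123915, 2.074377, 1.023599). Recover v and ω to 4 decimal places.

Δθ = 1.023599 − 0.523599 = 0.500000
ω = Δθ/dt = 0.500000/2.0 = 0.2500
R = Δx/(sin θ' − sin θ) = 6.0000
v = R·ω = 6.0000·0.2500 = 1.5000

v = 1.5000, ω = 0.2500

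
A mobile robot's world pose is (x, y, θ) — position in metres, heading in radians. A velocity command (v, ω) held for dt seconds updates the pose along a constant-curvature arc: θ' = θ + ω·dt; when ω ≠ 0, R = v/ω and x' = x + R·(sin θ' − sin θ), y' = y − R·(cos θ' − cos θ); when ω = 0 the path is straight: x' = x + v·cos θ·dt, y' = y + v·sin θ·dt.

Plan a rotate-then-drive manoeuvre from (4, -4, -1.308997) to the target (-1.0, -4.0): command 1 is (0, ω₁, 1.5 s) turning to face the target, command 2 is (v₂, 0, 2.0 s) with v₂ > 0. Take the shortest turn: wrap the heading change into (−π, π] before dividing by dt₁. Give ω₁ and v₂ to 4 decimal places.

heading to target = atan2(-4−-4, -1−4) = 3.1416
Δθ = wrap(3.1416 − -1.3090) = -1.8326; ω₁ = Δθ/dt₁ = -1.2217
distance = √((-1−4)² + (-4−-4)²) = 5.0000; v₂ = distance/dt₂ = 2.5000

ω₁ = -1.2217, v₂ = 2.5000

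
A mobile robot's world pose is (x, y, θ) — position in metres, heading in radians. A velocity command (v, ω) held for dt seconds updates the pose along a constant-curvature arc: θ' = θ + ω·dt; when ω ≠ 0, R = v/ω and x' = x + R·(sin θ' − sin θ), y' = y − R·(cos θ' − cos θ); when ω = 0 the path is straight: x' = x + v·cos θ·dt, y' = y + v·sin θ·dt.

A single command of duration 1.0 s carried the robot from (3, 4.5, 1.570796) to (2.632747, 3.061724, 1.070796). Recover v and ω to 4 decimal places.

v = -1.5000, ω = -0.5000

Δθ = 1.070796 − 1.570796 = -0.500000
ω = Δθ/dt = -0.500000/1.0 = -0.5000
R = −Δy/(cos θ' − cos θ) = 3.0000
v = R·ω = 3.0000·-0.5000 = -1.5000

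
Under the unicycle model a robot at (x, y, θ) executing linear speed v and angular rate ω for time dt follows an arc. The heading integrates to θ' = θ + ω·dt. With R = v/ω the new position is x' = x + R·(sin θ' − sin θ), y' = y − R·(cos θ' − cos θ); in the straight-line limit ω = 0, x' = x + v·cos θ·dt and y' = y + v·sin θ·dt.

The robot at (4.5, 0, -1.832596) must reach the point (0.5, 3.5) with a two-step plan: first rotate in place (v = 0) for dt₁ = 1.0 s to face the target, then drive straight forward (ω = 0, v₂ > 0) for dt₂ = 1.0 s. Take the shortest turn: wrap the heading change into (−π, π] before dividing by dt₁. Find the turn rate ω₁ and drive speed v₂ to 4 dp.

heading to target = atan2(3.5−0, 0.5−4.5) = 2.4228
Δθ = wrap(2.4228 − -1.8326) = -2.0278; ω₁ = Δθ/dt₁ = -2.0278
distance = √((0.5−4.5)² + (3.5−0)²) = 5.3151; v₂ = distance/dt₂ = 5.3151

ω₁ = -2.0278, v₂ = 5.3151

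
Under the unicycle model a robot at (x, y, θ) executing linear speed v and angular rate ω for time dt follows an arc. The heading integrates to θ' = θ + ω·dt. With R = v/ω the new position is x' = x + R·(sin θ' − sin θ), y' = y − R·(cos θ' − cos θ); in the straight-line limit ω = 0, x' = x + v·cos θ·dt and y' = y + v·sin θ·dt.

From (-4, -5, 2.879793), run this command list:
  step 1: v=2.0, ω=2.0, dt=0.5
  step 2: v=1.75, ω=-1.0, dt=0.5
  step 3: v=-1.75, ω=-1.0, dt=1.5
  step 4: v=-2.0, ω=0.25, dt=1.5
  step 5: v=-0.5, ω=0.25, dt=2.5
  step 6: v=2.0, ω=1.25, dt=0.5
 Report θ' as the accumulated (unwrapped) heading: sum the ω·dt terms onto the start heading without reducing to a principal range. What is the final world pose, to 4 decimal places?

step 1: θ'=3.8798 (R=1.0000) → pose (-4.9318, -5.2262, 3.8798)
step 2: θ'=3.3798 (R=-1.7500) → pose (-5.6965, -5.6324, 3.3798)
step 3: θ'=1.8798 (R=1.7500) → pose (-3.6165, -6.8008, 1.8798)
step 4: θ'=2.2548 (R=-8.0000) → pose (-2.1958, -9.4231, 2.2548)
step 5: θ'=2.8798 (R=-2.0000) → pose (-1.1633, -10.0912, 2.8798)
step 6: θ'=3.5048 (R=1.6000) → pose (-2.1459, -10.1411, 3.5048)

(-2.1459, -10.1411, 3.5048)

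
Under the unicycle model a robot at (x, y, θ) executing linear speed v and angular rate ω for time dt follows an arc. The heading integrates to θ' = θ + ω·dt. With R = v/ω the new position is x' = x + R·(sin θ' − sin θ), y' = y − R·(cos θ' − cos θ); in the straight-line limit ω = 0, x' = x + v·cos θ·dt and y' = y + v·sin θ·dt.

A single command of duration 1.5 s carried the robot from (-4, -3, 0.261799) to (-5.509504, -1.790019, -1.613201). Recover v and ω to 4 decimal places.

v = -1.5000, ω = -1.2500

Δθ = -1.613201 − 0.261799 = -1.875000
ω = Δθ/dt = -1.875000/1.5 = -1.2500
R = Δx/(sin θ' − sin θ) = 1.2000
v = R·ω = 1.2000·-1.2500 = -1.5000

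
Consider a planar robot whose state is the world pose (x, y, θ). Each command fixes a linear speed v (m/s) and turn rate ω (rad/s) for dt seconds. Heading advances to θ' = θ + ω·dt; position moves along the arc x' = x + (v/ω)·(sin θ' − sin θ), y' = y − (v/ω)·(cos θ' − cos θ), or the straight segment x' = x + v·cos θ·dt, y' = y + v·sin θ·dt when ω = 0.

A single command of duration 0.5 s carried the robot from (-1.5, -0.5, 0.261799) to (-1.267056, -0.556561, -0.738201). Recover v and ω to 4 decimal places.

v = 0.5000, ω = -2.0000

Δθ = -0.738201 − 0.261799 = -1.000000
ω = Δθ/dt = -1.000000/0.5 = -2.0000
R = Δx/(sin θ' − sin θ) = -0.2500
v = R·ω = -0.2500·-2.0000 = 0.5000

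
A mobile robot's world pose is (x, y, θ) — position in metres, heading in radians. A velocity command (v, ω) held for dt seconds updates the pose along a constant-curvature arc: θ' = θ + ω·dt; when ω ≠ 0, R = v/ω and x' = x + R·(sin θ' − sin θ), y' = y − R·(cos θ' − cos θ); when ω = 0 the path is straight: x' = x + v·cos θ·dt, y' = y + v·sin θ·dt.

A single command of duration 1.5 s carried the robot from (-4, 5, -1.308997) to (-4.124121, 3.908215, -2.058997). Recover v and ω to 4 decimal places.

v = 0.7500, ω = -0.5000

Δθ = -2.058997 − -1.308997 = -0.750000
ω = Δθ/dt = -0.750000/1.5 = -0.5000
R = −Δy/(cos θ' − cos θ) = -1.5000
v = R·ω = -1.5000·-0.5000 = 0.7500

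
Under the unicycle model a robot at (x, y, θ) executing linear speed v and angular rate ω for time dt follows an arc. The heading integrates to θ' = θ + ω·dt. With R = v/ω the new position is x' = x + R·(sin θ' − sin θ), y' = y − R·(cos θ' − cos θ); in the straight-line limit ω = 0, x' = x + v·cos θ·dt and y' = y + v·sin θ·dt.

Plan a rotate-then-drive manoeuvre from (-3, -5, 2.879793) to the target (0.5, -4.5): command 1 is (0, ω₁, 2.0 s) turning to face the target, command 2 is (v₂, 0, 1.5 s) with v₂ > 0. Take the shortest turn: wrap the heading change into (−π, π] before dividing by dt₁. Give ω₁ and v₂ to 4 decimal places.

heading to target = atan2(-4.5−-5, 0.5−-3) = 0.1419
Δθ = wrap(0.1419 − 2.8798) = -2.7379; ω₁ = Δθ/dt₁ = -1.3689
distance = √((0.5−-3)² + (-4.5−-5)²) = 3.5355; v₂ = distance/dt₂ = 2.3570

ω₁ = -1.3689, v₂ = 2.3570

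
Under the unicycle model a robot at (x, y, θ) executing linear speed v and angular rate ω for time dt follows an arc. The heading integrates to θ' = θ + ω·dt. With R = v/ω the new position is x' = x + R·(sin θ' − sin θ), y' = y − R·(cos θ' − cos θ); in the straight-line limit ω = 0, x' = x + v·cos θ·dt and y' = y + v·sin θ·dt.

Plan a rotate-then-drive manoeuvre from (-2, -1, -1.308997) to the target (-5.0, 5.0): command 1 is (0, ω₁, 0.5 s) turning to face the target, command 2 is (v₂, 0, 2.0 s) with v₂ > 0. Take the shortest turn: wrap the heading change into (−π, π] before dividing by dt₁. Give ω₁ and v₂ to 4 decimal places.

heading to target = atan2(5−-1, -5−-2) = 2.0344
Δθ = wrap(2.0344 − -1.3090) = -2.9397; ω₁ = Δθ/dt₁ = -5.8795
distance = √((-5−-2)² + (5−-1)²) = 6.7082; v₂ = distance/dt₂ = 3.3541

ω₁ = -5.8795, v₂ = 3.3541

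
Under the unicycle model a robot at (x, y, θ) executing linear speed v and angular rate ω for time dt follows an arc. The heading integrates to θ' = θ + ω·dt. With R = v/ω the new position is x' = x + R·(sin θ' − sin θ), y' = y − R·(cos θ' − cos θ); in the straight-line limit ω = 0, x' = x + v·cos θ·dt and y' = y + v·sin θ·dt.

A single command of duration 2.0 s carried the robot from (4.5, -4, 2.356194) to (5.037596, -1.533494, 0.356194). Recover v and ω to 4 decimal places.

Δθ = 0.356194 − 2.356194 = -2.000000
ω = Δθ/dt = -2.000000/2.0 = -1.0000
R = −Δy/(cos θ' − cos θ) = -1.5000
v = R·ω = -1.5000·-1.0000 = 1.5000

v = 1.5000, ω = -1.0000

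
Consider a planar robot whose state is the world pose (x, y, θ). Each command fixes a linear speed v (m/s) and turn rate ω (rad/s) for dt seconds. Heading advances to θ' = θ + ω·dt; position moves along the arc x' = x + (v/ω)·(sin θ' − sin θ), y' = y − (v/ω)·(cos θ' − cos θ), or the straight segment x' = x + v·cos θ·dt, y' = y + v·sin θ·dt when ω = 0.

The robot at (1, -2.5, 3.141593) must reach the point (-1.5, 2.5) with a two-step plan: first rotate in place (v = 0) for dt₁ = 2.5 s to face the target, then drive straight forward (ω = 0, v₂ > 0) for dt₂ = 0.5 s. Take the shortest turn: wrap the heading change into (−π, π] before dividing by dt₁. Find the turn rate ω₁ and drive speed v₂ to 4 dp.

heading to target = atan2(2.5−-2.5, -1.5−1) = 2.0344
Δθ = wrap(2.0344 − 3.1416) = -1.1071; ω₁ = Δθ/dt₁ = -0.4429
distance = √((-1.5−1)² + (2.5−-2.5)²) = 5.5902; v₂ = distance/dt₂ = 11.1803

ω₁ = -0.4429, v₂ = 11.1803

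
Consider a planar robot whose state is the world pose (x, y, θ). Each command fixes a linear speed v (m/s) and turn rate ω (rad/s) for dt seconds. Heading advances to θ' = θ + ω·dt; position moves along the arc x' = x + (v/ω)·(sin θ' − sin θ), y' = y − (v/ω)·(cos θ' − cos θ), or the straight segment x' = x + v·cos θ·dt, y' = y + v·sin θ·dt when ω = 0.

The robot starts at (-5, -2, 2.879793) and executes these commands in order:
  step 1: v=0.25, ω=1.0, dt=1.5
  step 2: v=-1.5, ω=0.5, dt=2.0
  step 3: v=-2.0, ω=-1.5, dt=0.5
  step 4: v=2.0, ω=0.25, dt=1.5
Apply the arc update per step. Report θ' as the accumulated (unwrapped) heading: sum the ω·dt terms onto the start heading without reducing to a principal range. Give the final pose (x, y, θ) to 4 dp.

step 1: θ'=4.3798 (R=0.2500) → pose (-5.3010, -2.1599, 4.3798)
step 2: θ'=5.3798 (R=-3.0000) → pose (-5.7803, 0.6765, 5.3798)
step 3: θ'=4.6298 (R=1.3333) → pose (-6.0619, 1.6118, 4.6298)
step 4: θ'=5.0048 (R=8.0000) → pose (-5.7496, -1.3543, 5.0048)

(-5.7496, -1.3543, 5.0048)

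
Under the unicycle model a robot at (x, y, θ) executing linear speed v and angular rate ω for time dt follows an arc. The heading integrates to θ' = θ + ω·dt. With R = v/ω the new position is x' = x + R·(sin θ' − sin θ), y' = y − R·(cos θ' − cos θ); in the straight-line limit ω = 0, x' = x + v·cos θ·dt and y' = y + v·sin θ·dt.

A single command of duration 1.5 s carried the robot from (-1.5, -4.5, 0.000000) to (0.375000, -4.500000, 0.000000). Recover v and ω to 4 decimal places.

Δθ = 0.000000 − 0.000000 = 0.000000
ω = Δθ/dt = 0.000000/1.5 = 0.0000
ω = 0 → v = (Δx·cos θ + Δy·sin θ)/dt = 1.2500

v = 1.2500, ω = 0.0000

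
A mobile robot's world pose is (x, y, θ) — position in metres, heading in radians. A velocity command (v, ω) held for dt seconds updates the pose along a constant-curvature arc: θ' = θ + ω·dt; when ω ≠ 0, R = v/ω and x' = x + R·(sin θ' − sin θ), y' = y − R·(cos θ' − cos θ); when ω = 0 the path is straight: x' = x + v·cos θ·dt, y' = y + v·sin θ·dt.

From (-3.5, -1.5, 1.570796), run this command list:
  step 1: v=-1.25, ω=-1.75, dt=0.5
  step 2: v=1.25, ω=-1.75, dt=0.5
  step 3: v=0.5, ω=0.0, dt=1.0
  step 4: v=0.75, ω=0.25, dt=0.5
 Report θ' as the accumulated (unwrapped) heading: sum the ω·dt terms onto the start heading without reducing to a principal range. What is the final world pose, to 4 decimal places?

step 1: θ'=0.6958 (R=0.7143) → pose (-3.7564, -2.0482, 0.6958)
step 2: θ'=-0.1792 (R=-0.7143) → pose (-3.1713, -1.8936, -0.1792)
step 3: θ'=-0.1792 (straight) → pose (-2.6793, -1.9828, -0.1792)
step 4: θ'=-0.0542 (R=3.0000) → pose (-2.3071, -2.0264, -0.0542)

(-2.3071, -2.0264, -0.0542)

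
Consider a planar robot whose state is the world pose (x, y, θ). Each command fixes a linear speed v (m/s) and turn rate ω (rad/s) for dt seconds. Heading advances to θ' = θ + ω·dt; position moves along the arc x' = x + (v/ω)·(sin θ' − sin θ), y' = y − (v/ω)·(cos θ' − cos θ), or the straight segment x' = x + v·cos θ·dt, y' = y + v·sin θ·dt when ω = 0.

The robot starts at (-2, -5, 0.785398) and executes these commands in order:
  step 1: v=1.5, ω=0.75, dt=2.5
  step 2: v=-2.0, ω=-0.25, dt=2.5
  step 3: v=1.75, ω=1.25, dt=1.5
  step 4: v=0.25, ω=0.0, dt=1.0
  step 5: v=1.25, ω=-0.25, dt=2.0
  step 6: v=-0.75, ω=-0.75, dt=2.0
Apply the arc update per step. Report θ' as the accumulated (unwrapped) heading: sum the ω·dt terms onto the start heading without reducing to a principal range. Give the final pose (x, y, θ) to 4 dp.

(-2.3839, -6.9725, 1.9104)

step 1: θ'=2.6604 (R=2.0000) → pose (-2.4885, -1.8129, 2.6604)
step 2: θ'=2.0354 (R=8.0000) → pose (0.9608, -5.3199, 2.0354)
step 3: θ'=3.9104 (R=1.4000) → pose (-1.2642, -4.9410, 3.9104)
step 4: θ'=3.9104 (straight) → pose (-1.4439, -5.1148, 3.9104)
step 5: θ'=3.4104 (R=-5.0000) → pose (-3.5924, -6.3415, 3.4104)
step 6: θ'=1.9104 (R=1.0000) → pose (-2.3839, -6.9725, 1.9104)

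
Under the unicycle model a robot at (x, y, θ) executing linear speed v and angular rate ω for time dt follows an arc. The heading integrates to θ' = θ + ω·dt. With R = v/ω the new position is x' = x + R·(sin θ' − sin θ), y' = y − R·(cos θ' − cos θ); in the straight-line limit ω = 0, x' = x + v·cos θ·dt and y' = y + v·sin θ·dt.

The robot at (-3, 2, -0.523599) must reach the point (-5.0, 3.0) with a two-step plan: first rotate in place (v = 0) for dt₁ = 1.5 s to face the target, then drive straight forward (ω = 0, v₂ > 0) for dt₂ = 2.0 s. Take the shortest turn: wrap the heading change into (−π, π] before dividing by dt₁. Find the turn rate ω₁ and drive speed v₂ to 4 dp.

heading to target = atan2(3−2, -5−-3) = 2.6779
Δθ = wrap(2.6779 − -0.5236) = -3.0816; ω₁ = Δθ/dt₁ = -2.0544
distance = √((-5−-3)² + (3−2)²) = 2.2361; v₂ = distance/dt₂ = 1.1180

ω₁ = -2.0544, v₂ = 1.1180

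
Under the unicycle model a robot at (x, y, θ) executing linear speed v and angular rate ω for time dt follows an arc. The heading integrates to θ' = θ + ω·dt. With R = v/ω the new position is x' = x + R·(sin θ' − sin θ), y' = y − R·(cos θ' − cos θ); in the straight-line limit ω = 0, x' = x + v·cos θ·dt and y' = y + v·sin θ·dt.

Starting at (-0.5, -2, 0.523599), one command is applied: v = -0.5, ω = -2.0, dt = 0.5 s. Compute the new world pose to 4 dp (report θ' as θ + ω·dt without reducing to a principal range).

θ' = 0.5236 + -2.0·0.5 = -0.4764
R = v/ω = -0.5/-2.0 = 0.2500
x' = -0.5 + 0.2500·(sin -0.4764 − sin 0.5236) = -0.7396
y' = -2 − 0.2500·(cos -0.4764 − cos 0.5236) = -2.0057

(-0.7396, -2.0057, -0.4764)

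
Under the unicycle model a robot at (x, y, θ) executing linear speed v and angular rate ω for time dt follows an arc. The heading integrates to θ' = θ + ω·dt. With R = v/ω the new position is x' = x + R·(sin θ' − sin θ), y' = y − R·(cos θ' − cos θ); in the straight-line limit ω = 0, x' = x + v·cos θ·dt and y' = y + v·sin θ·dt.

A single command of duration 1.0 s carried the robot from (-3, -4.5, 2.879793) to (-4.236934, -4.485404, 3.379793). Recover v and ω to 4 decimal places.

Δθ = 3.379793 − 2.879793 = 0.500000
ω = Δθ/dt = 0.500000/1.0 = 0.5000
R = Δx/(sin θ' − sin θ) = 2.5000
v = R·ω = 2.5000·0.5000 = 1.2500

v = 1.2500, ω = 0.5000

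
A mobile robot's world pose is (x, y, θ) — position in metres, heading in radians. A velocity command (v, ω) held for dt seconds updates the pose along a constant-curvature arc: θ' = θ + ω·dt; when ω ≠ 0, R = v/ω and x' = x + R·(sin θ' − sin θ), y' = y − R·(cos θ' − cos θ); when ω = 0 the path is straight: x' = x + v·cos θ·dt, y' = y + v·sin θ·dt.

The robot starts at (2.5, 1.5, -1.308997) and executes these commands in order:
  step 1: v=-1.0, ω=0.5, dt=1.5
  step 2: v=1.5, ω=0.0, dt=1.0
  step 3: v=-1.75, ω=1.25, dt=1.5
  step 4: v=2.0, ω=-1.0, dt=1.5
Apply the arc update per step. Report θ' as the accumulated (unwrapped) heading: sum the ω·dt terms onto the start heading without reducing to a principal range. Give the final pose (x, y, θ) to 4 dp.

(3.1046, 2.5105, -0.1840)

step 1: θ'=-0.5590 (R=-2.0000) → pose (1.6288, 2.6779, -0.5590)
step 2: θ'=-0.5590 (straight) → pose (2.9005, 1.8824, -0.5590)
step 3: θ'=1.3160 (R=-1.4000) → pose (0.8032, 1.0484, 1.3160)
step 4: θ'=-0.1840 (R=-2.0000) → pose (3.1046, 2.5105, -0.1840)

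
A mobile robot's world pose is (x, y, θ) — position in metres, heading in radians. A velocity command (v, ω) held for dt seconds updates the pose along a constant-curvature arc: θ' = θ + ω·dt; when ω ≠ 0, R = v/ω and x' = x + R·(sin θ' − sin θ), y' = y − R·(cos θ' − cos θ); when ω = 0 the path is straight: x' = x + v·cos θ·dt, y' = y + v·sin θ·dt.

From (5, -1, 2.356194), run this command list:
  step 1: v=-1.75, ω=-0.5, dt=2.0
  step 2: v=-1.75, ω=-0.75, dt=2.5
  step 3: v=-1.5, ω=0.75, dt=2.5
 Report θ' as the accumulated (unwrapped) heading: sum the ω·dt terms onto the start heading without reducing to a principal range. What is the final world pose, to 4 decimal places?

(-0.4377, -7.0605, 1.3562)

step 1: θ'=1.3562 (R=3.5000) → pose (5.9448, -4.2202, 1.3562)
step 2: θ'=-0.5188 (R=2.3333) → pose (2.5081, -5.7496, -0.5188)
step 3: θ'=1.3562 (R=-2.0000) → pose (-0.4377, -7.0605, 1.3562)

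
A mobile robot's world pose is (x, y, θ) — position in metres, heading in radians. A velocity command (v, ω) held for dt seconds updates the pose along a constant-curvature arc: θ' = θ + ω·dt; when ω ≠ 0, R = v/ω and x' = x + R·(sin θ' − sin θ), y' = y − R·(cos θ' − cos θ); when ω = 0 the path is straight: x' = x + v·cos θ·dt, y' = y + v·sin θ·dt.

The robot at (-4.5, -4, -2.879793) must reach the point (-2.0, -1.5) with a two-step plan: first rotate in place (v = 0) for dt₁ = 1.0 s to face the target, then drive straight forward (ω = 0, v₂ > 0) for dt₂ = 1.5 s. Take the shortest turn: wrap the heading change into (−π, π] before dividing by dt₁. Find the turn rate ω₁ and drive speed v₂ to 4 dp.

ω₁ = -2.6180, v₂ = 2.3570

heading to target = atan2(-1.5−-4, -2−-4.5) = 0.7854
Δθ = wrap(0.7854 − -2.8798) = -2.6180; ω₁ = Δθ/dt₁ = -2.6180
distance = √((-2−-4.5)² + (-1.5−-4)²) = 3.5355; v₂ = distance/dt₂ = 2.3570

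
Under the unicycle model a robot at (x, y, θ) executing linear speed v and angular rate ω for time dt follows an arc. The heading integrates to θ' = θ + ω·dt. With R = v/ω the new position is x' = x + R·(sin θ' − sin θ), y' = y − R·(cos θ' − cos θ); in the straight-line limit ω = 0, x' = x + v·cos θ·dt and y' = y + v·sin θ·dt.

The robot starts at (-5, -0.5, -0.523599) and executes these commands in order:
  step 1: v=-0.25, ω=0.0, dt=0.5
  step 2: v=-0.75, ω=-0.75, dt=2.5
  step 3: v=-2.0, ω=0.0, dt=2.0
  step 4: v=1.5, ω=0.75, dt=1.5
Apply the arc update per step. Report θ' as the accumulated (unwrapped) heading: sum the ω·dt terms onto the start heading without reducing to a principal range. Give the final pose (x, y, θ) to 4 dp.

(-2.8983, 1.8124, -1.2736)

step 1: θ'=-0.5236 (straight) → pose (-5.1083, -0.4375, -0.5236)
step 2: θ'=-2.3986 (R=1.0000) → pose (-5.2847, 1.1650, -2.3986)
step 3: θ'=-2.3986 (straight) → pose (-2.3390, 3.8710, -2.3986)
step 4: θ'=-1.2736 (R=2.0000) → pose (-2.8983, 1.8124, -1.2736)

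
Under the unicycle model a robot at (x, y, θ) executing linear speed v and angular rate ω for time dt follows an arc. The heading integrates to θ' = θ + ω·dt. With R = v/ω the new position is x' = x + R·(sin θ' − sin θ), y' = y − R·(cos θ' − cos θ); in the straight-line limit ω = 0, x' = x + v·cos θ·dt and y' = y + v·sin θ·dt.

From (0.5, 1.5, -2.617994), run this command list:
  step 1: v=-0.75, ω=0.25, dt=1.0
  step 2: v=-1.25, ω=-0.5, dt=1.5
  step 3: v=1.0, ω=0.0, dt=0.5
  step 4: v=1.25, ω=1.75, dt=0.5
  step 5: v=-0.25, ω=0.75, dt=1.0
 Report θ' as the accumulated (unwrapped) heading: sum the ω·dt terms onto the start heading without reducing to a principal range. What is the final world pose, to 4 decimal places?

(1.8135, 2.6151, -1.4930)

step 1: θ'=-2.3680 (R=-3.0000) → pose (1.0961, 1.9519, -2.3680)
step 2: θ'=-3.1180 (R=2.5000) → pose (2.7839, 2.6627, -3.1180)
step 3: θ'=-3.1180 (straight) → pose (2.2841, 2.6509, -3.1180)
step 4: θ'=-2.2430 (R=0.7143) → pose (1.7420, 2.3816, -2.2430)
step 5: θ'=-1.4930 (R=-0.3333) → pose (1.8135, 2.6151, -1.4930)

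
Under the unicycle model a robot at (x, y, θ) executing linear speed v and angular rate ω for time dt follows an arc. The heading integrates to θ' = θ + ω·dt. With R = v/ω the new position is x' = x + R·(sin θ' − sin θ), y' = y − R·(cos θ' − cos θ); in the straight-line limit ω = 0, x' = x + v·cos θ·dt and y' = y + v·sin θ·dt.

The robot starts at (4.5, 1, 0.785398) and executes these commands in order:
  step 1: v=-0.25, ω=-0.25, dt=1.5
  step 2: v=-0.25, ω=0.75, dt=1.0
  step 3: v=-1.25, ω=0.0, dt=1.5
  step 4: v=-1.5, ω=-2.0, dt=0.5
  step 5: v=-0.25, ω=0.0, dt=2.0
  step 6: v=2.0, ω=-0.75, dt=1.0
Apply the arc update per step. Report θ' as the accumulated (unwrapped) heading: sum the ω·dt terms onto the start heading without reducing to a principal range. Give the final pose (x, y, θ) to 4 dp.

step 1: θ'=0.4104 (R=1.0000) → pose (4.1919, 0.7901, 0.4104)
step 2: θ'=1.1604 (R=-0.3333) → pose (4.0192, 0.6175, 1.1604)
step 3: θ'=1.1604 (straight) → pose (3.2711, -1.1018, 1.1604)
step 4: θ'=0.1604 (R=0.7500) → pose (2.7032, -1.5430, 0.1604)
step 5: θ'=0.1604 (straight) → pose (2.2096, -1.6228, 0.1604)
step 6: θ'=-0.5896 (R=-2.6667) → pose (4.1183, -2.0388, -0.5896)

(4.1183, -2.0388, -0.5896)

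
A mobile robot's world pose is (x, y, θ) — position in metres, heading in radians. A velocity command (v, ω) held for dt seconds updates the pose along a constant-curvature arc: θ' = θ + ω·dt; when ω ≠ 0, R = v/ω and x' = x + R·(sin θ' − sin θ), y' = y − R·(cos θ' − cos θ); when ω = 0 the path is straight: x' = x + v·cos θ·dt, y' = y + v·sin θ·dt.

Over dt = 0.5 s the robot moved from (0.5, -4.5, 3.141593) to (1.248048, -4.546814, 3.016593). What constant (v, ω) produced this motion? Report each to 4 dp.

Δθ = 3.016593 − 3.141593 = -0.125000
ω = Δθ/dt = -0.125000/0.5 = -0.2500
R = Δx/(sin θ' − sin θ) = 6.0000
v = R·ω = 6.0000·-0.2500 = -1.5000

v = -1.5000, ω = -0.2500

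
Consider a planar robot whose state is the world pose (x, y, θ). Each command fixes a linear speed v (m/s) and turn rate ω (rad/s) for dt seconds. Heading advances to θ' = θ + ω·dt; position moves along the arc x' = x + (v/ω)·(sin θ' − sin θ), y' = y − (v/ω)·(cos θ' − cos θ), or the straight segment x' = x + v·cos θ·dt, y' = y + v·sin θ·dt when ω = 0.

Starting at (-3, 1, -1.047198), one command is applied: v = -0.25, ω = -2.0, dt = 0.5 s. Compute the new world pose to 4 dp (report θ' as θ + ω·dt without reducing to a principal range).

θ' = -1.0472 + -2.0·0.5 = -2.0472
R = v/ω = -0.25/-2.0 = 0.1250
x' = -3 + 0.1250·(sin -2.0472 − sin -1.0472) = -3.0028
y' = 1 − 0.1250·(cos -2.0472 − cos -1.0472) = 1.1198

(-3.0028, 1.1198, -2.0472)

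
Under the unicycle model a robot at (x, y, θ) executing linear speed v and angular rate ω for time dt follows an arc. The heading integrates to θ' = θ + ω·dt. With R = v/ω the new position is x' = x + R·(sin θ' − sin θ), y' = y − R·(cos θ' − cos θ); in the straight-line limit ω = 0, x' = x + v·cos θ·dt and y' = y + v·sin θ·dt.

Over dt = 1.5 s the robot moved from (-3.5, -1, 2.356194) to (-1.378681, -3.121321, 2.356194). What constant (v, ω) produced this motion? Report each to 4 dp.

v = -2.0000, ω = 0.0000

Δθ = 2.356194 − 2.356194 = 0.000000
ω = Δθ/dt = 0.000000/1.5 = 0.0000
ω = 0 → v = (Δx·cos θ + Δy·sin θ)/dt = -2.0000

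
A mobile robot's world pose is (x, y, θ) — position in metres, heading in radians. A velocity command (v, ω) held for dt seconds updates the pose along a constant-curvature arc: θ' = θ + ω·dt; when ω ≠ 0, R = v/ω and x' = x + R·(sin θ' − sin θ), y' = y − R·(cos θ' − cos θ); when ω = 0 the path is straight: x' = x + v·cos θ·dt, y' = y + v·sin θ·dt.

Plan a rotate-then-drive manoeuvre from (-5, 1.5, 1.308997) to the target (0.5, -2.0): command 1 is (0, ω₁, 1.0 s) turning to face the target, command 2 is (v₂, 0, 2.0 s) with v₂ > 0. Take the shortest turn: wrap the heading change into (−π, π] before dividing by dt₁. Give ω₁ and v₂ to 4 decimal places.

heading to target = atan2(-2−1.5, 0.5−-5) = -0.5667
Δθ = wrap(-0.5667 − 1.3090) = -1.8757; ω₁ = Δθ/dt₁ = -1.8757
distance = √((0.5−-5)² + (-2−1.5)²) = 6.5192; v₂ = distance/dt₂ = 3.2596

ω₁ = -1.8757, v₂ = 3.2596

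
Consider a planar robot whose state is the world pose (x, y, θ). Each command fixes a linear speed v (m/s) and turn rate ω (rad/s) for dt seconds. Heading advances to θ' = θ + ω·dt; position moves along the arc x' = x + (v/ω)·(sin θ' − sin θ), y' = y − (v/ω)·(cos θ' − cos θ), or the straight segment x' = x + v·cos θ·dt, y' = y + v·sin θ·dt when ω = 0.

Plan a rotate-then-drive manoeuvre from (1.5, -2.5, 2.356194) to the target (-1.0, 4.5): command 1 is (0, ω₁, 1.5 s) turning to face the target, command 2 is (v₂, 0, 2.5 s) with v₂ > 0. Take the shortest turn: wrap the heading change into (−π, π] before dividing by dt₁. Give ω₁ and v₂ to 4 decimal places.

heading to target = atan2(4.5−-2.5, -1−1.5) = 1.9138
Δθ = wrap(1.9138 − 2.3562) = -0.4424; ω₁ = Δθ/dt₁ = -0.2949
distance = √((-1−1.5)² + (4.5−-2.5)²) = 7.4330; v₂ = distance/dt₂ = 2.9732

ω₁ = -0.2949, v₂ = 2.9732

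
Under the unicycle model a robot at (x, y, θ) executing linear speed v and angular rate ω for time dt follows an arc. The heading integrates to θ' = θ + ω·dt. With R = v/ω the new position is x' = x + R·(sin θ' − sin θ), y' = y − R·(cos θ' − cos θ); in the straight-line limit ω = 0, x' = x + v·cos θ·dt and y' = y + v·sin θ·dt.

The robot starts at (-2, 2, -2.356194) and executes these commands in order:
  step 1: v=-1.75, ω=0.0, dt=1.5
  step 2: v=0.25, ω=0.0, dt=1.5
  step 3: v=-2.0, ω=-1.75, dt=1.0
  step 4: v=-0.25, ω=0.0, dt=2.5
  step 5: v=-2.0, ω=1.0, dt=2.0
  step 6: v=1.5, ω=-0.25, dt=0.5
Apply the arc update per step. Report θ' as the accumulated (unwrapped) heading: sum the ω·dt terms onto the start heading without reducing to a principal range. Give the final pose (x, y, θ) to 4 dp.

(4.6363, 2.4200, -2.2312)

step 1: θ'=-2.3562 (straight) → pose (-0.1438, 3.8562, -2.3562)
step 2: θ'=-2.3562 (straight) → pose (-0.4090, 3.5910, -2.3562)
step 3: θ'=-4.1062 (R=1.1429) → pose (1.3383, 3.4340, -4.1062)
step 4: θ'=-4.1062 (straight) → pose (1.6944, 2.9204, -4.1062)
step 5: θ'=-2.1062 (R=-2.0000) → pose (5.0582, 3.0395, -2.1062)
step 6: θ'=-2.2312 (R=-6.0000) → pose (4.6363, 2.4200, -2.2312)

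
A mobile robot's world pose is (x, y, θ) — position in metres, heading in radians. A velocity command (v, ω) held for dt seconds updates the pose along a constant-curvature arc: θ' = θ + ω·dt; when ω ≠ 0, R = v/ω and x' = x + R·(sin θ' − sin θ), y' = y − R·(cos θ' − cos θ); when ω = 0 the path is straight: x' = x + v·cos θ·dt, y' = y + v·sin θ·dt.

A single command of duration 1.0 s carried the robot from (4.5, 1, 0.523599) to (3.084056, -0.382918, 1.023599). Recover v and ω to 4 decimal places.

Δθ = 1.023599 − 0.523599 = 0.500000
ω = Δθ/dt = 0.500000/1.0 = 0.5000
R = Δx/(sin θ' − sin θ) = -4.0000
v = R·ω = -4.0000·0.5000 = -2.0000

v = -2.0000, ω = 0.5000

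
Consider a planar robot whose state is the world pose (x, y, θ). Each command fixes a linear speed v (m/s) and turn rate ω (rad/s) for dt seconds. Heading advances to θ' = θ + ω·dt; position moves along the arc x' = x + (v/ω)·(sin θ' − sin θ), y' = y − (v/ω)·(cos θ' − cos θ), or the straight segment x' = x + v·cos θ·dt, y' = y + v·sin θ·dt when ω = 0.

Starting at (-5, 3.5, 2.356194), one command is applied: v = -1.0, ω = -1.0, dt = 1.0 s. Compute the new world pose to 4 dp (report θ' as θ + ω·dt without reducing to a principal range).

(-4.7300, 2.5799, 1.3562)

θ' = 2.3562 + -1.0·1.0 = 1.3562
R = v/ω = -1.0/-1.0 = 1.0000
x' = -5 + 1.0000·(sin 1.3562 − sin 2.3562) = -4.7300
y' = 3.5 − 1.0000·(cos 1.3562 − cos 2.3562) = 2.5799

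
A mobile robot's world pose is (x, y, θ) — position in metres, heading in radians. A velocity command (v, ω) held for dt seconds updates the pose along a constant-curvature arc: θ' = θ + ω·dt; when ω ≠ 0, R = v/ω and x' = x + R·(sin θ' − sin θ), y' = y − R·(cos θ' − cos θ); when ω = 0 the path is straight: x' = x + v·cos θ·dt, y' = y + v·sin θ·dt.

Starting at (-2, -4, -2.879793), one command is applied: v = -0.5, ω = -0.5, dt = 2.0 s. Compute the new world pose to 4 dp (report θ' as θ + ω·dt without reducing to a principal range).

(-1.0682, -4.2262, -3.8798)

θ' = -2.8798 + -0.5·2.0 = -3.8798
R = v/ω = -0.5/-0.5 = 1.0000
x' = -2 + 1.0000·(sin -3.8798 − sin -2.8798) = -1.0682
y' = -4 − 1.0000·(cos -3.8798 − cos -2.8798) = -4.2262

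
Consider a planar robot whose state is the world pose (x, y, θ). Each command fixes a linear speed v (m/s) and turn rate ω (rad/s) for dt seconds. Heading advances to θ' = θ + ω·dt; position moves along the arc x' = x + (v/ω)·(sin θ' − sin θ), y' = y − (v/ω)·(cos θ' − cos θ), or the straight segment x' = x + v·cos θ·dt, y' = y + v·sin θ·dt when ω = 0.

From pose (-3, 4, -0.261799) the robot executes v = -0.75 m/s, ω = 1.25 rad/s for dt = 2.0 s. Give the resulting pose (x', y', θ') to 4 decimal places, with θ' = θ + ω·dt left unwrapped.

θ' = -0.2618 + 1.25·2.0 = 2.2382
R = v/ω = -0.75/1.25 = -0.6000
x' = -3 + -0.6000·(sin 2.2382 − sin -0.2618) = -3.6265
y' = 4 − -0.6000·(cos 2.2382 − cos -0.2618) = 3.0491

(-3.6265, 3.0491, 2.2382)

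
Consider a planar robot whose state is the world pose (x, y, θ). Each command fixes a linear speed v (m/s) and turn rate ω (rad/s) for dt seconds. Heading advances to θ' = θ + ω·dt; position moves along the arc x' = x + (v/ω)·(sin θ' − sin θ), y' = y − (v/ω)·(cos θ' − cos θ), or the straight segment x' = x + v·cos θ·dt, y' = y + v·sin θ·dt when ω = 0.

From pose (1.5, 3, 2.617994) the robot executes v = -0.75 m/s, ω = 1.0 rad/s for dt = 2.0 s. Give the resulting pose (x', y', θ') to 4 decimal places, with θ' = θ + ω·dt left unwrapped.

θ' = 2.6180 + 1.0·2.0 = 4.6180
R = v/ω = -0.75/1.0 = -0.7500
x' = 1.5 + -0.7500·(sin 4.6180 − sin 2.6180) = 2.6217
y' = 3 − -0.7500·(cos 4.6180 − cos 2.6180) = 3.5788

(2.6217, 3.5788, 4.6180)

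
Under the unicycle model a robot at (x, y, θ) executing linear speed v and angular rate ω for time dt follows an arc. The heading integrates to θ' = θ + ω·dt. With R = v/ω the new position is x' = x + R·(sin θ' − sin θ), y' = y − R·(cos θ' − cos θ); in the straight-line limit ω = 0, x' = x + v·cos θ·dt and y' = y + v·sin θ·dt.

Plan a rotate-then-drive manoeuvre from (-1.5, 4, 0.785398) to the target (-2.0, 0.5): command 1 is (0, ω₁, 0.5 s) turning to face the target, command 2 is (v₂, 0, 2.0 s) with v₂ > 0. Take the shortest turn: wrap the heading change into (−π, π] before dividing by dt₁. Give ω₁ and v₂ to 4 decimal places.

ω₁ = -4.9962, v₂ = 1.7678

heading to target = atan2(0.5−4, -2−-1.5) = -1.7127
Δθ = wrap(-1.7127 − 0.7854) = -2.4981; ω₁ = Δθ/dt₁ = -4.9962
distance = √((-2−-1.5)² + (0.5−4)²) = 3.5355; v₂ = distance/dt₂ = 1.7678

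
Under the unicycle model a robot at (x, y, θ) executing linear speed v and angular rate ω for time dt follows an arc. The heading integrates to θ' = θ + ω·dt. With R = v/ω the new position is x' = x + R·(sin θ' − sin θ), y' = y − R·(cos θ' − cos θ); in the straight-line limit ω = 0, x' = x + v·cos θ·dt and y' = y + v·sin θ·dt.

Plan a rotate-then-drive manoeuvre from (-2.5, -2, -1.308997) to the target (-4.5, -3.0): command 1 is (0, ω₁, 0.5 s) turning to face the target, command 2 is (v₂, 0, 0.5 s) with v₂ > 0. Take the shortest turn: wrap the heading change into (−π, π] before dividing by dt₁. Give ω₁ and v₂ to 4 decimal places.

heading to target = atan2(-3−-2, -4.5−-2.5) = -2.6779
Δθ = wrap(-2.6779 − -1.3090) = -1.3689; ω₁ = Δθ/dt₁ = -2.7379
distance = √((-4.5−-2.5)² + (-3−-2)²) = 2.2361; v₂ = distance/dt₂ = 4.4721

ω₁ = -2.7379, v₂ = 4.4721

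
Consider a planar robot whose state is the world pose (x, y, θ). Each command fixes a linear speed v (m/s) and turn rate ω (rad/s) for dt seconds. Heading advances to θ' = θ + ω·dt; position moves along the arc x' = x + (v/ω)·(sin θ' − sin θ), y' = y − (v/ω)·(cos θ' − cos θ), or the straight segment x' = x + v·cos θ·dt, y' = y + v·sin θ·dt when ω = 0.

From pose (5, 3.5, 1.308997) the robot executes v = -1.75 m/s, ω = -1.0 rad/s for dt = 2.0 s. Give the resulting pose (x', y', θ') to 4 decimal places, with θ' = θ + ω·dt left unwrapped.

(2.1943, 2.6044, -0.6910)

θ' = 1.3090 + -1.0·2.0 = -0.6910
R = v/ω = -1.75/-1.0 = 1.7500
x' = 5 + 1.7500·(sin -0.6910 − sin 1.3090) = 2.1943
y' = 3.5 − 1.7500·(cos -0.6910 − cos 1.3090) = 2.6044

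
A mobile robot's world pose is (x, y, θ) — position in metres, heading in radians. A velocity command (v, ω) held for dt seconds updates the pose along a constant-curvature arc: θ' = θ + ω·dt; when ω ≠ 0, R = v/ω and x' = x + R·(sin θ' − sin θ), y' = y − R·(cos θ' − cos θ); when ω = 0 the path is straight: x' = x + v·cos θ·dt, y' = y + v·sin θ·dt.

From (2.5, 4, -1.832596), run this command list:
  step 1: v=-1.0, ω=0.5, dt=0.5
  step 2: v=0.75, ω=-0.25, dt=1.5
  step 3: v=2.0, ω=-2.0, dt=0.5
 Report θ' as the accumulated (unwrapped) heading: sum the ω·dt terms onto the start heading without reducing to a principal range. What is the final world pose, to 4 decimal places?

step 1: θ'=-1.5826 (R=-2.0000) → pose (2.5680, 4.4940, -1.5826)
step 2: θ'=-1.9576 (R=-3.0000) → pose (2.3466, 3.3978, -1.9576)
step 3: θ'=-2.9576 (R=-1.0000) → pose (1.6034, 2.7919, -2.9576)

(1.6034, 2.7919, -2.9576)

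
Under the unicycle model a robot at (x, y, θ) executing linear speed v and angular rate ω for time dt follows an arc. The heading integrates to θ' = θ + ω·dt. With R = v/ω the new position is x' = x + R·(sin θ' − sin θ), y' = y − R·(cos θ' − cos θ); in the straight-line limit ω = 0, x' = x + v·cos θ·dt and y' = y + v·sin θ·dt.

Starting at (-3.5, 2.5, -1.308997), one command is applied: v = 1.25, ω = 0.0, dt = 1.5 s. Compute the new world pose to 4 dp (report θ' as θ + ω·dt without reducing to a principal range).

θ' = -1.3090 + 0.0·1.5 = -1.3090
ω = 0 → straight: x' = -3.5 + 1.25·cos(-1.3090)·1.5 = -3.0147
y' = 2.5 + 1.25·sin(-1.3090)·1.5 = 0.6889

(-3.0147, 0.6889, -1.3090)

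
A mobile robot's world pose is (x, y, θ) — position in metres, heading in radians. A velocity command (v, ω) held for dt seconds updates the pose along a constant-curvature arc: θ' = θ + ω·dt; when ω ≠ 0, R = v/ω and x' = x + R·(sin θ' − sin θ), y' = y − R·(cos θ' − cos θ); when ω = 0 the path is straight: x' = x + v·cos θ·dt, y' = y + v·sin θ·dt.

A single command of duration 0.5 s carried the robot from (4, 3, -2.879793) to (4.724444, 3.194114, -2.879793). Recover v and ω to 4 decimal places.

v = -1.5000, ω = 0.0000

Δθ = -2.879793 − -2.879793 = 0.000000
ω = Δθ/dt = 0.000000/0.5 = 0.0000
ω = 0 → v = (Δx·cos θ + Δy·sin θ)/dt = -1.5000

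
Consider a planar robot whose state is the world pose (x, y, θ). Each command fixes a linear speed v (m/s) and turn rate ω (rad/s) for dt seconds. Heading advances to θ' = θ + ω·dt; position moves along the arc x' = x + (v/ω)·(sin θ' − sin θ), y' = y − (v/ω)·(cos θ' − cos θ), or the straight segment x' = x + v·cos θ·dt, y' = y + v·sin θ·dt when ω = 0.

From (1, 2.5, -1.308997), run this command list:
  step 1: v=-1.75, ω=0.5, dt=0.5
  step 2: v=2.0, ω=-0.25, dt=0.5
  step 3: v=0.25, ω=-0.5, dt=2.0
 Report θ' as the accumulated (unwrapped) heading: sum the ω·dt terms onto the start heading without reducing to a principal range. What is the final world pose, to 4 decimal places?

step 1: θ'=-1.0590 (R=-3.5000) → pose (0.6708, 3.3082, -1.0590)
step 2: θ'=-1.1840 (R=-8.0000) → pose (1.1048, 2.4081, -1.1840)
step 3: θ'=-2.1840 (R=-0.5000) → pose (1.0507, 1.9317, -2.1840)

(1.0507, 1.9317, -2.1840)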